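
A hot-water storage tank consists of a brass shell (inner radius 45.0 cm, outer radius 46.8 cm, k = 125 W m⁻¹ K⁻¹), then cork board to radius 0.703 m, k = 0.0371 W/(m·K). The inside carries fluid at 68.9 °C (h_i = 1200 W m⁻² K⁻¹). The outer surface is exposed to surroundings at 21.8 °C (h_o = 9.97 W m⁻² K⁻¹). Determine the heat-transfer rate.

Q = 30.4 W

Treat each layer as a resistance in series:
  R_conv,in = 1/(4πr²h) = 1/(4π·0.450²·1200) = 3.275×10^-4 K/W
  R_brass = (1/0.450 − 1/0.468)/(4πk) = 0.08547/(4π·125) = 5.441×10^-5 K/W
  R_cork board = (1/0.468 − 1/0.703)/(4πk) = 0.7143/(4π·0.0371) = 1.532 K/W
  R_conv,out = 1/(4πr²h) = 1/(4π·0.703²·9.97) = 0.01615 K/W
ΣR = 3.275×10^-4 + 5.441×10^-5 + 1.532 + 0.01615 = 1.549 K/W
Q = ΔT/ΣR = (68.9 °C − 21.8 °C)/1.549 = 30.4 W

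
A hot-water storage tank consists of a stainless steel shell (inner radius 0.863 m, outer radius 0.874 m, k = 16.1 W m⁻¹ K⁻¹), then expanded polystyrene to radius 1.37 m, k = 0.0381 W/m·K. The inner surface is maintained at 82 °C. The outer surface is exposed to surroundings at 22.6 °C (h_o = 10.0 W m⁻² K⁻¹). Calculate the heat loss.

Q = 68.3 W

Resistance network (inner→outer):
  R_stainless steel = (1/0.863 − 1/0.874)/(4πk) = 0.01458/(4π·16.1) = 7.208×10^-5 K/W
  R_expanded polystyrene = (1/0.874 − 1/1.37)/(4πk) = 0.4142/(4π·0.0381) = 0.8652 K/W
  R_conv,out = 1/(4πr²h) = 1/(4π·1.37²·10.0) = 0.004240 K/W
ΣR = 7.208×10^-5 + 0.8652 + 0.004240 = 0.8695 K/W
Q = ΔT/ΣR = (82 °C − 22.6 °C)/0.8695 = 68.3 W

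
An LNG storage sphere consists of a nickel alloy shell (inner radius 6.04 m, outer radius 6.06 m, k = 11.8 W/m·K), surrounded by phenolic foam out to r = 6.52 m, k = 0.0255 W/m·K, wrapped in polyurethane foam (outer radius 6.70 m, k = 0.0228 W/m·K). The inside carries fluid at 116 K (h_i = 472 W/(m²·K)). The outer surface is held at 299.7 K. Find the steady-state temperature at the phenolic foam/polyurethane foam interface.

Resistance network (inner→outer):
  R_conv,in = 1/(4πr²h) = 1/(4π·6.04²·472) = 4.621×10^-6 K/W
  R_nickel alloy = (1/6.04 − 1/6.06)/(4πk) = 5.464×10^-4/(4π·11.8) = 3.685×10^-6 K/W
  R_phenolic foam = (1/6.06 − 1/6.52)/(4πk) = 0.01164/(4π·0.0255) = 0.03633 K/W
  R_polyurethane foam = (1/6.52 − 1/6.70)/(4πk) = 0.004121/(4π·0.0228) = 0.01438 K/W
ΣR = 4.621×10^-6 + 3.685×10^-6 + 0.03633 + 0.01438 = 0.05072 K/W
Q = ΔT/ΣR = (116 K − 299.7 K)/0.05072 = -3622 W
From the inner boundary to the phenolic foam/polyurethane foam interface, ΣR_partial = 0.03634 K/W.
T_interface = T_in − Q·ΣR_partial = 116 K − (-3622)(0.03634) = 247.6 K

T = 247.6 K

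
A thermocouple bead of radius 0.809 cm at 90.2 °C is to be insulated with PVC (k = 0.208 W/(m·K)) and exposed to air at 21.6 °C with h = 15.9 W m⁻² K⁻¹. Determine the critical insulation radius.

r_cr = 2.62 cm

For a sphere, r_cr = 2k_ins/h = 2·0.208/15.9 = 0.0262 m = 2.62 cm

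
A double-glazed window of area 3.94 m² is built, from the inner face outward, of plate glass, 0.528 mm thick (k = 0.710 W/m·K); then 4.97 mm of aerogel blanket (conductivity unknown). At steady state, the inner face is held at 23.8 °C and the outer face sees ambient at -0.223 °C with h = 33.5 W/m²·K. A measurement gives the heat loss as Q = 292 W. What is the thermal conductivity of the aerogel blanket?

ΣR = ΔT/Q = |23.8 − -0.223|/292 = 0.08227 K/W
Known resistances:
  R_plate glass = L/(kA) = 5.28×10^-4/(0.710·3.94) = 1.887×10^-4 K/W
  R_conv,out = 1/(hA) = 1/(33.5·3.94) = 0.007576 K/W
R_aerogel blanket = ΣR − ΣR_known = 0.08227 − 0.007765 = 0.07451 K/W
L/(kA) = 0.07451 ⇒ k = 0.00497/(0.07451·3.94) = 0.0169 W/m·K

k = 0.0169 W/m·K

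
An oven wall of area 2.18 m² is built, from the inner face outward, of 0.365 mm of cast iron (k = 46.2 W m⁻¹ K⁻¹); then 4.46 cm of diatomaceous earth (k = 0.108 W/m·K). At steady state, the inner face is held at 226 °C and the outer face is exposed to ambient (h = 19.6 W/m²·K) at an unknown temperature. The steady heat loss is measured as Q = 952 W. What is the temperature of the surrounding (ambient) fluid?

T_out = 23.4 °C

Series resistances:
  R_cast iron = L/(kA) = 3.65×10^-4/(46.2·2.18) = 3.624×10^-6 K/W
  R_diatomaceous earth = L/(kA) = 0.0446/(0.108·2.18) = 0.1894 K/W
  R_conv,out = 1/(hA) = 1/(19.6·2.18) = 0.02340 K/W
ΣR = 0.2128 K/W
ΔT = Q·ΣR = 952 × 0.2128 = 202.6 K
Heat flows outward, so T_out = T_in − ΔT = 226 − 202.6 = 23.4 °C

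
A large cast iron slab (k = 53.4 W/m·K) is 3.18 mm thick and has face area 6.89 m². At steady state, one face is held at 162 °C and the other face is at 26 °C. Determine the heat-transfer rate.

Q = kA·ΔT/L = 53.4 × 6.89 × |162 °C − 26 °C| / 0.00318 = 1.57×10^7 W

Q = 15700 kW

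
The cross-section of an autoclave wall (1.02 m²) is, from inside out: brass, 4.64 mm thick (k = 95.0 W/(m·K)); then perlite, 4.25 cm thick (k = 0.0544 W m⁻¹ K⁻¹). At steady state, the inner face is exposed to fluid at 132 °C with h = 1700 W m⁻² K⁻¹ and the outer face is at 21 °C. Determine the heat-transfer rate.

Q = 145 W

Series thermal resistances, inner to outer:
  R_conv,in = 1/(hA) = 1/(1700·1.02) = 5.767×10^-4 K/W
  R_brass = L/(kA) = 0.00464/(95.0·1.02) = 4.788×10^-5 K/W
  R_perlite = L/(kA) = 0.0425/(0.0544·1.02) = 0.7659 K/W
ΣR = 5.767×10^-4 + 4.788×10^-5 + 0.7659 = 0.7665 K/W
Q = ΔT/ΣR = (132 °C − 21 °C)/0.7665 = 145 W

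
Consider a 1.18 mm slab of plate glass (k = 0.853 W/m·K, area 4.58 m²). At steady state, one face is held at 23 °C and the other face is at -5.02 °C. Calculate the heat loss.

Q = kA·ΔT/L = 0.853 × 4.58 × |23 °C − -5.02 °C| / 0.00118 = 92800 W

Q = 92800 W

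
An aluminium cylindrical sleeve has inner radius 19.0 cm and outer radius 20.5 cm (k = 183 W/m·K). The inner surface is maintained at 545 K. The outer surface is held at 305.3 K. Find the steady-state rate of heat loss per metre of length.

Q' = 3.63×10^6 W/m

Q' = 2πk·ΔT/ln(r₂/r₁) = 2π × 183 × 239.7 / ln(0.205/0.190) = 3.63×10^6 W/m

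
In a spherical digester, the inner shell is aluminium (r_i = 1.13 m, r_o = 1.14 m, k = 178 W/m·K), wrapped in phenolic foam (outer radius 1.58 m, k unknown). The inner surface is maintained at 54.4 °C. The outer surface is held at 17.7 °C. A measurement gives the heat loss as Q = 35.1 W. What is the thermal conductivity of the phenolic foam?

k = 0.0186 W/m·K

ΣR = ΔT/Q = |54.4 − 17.7|/35.1 = 1.046 K/W
Known resistances:
  R_aluminium = (1/1.13 − 1/1.14)/(4πk) = 0.007763/(4π·178) = 3.470×10^-6 K/W
R_phenolic foam = ΣR − ΣR_known = 1.046 − 3.470×10^-6 = 1.046 K/W
(1/r₁−1/r₂)/(4πk) = 1.046 ⇒ k = 0.2443/(4π·1.046) = 0.0186 W/m·K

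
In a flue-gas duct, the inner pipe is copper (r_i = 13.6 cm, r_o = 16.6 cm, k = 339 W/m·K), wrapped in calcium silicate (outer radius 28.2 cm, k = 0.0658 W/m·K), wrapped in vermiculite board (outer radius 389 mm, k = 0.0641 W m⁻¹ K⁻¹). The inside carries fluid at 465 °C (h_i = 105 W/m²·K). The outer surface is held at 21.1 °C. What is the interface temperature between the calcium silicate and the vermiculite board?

T = 191 °C

Series thermal resistances, inner to outer:
  R'_conv,in = 1/(2πr h) = 1/(2π·0.136·105) = 0.01115 m·K/W
  R'_copper = ln(0.166/0.136)/(2πk) = 0.1993/(2π·339) = 9.358×10^-5 m·K/W
  R'_calcium silicate = ln(0.282/0.166)/(2πk) = 0.5299/(2π·0.0658) = 1.282 m·K/W
  R'_vermiculite board = ln(0.389/0.282)/(2πk) = 0.3217/(2π·0.0641) = 0.7987 m·K/W
ΣR = 0.01115 + 9.358×10^-5 + 1.282 + 0.7987 = 2.092 m·K/W
Q' = ΔT/ΣR = (465 °C − 21.1 °C)/2.092 = 212.2 W/m
From the inner boundary to the calcium silicate/vermiculite board interface, ΣR_partial = 1.293 m·K/W.
T_interface = T_in − Q'·ΣR_partial = 465 °C − (212.2)(1.293) = 191 °C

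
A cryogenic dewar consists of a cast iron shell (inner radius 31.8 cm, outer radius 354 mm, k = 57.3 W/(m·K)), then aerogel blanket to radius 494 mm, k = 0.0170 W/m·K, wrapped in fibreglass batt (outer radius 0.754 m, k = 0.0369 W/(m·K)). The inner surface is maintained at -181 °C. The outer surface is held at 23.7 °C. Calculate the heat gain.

Q = 39.0 W

Resistance network (inner→outer):
  R_cast iron = (1/0.318 − 1/0.354)/(4πk) = 0.3198/(4π·57.3) = 4.441×10^-4 K/W
  R_aerogel blanket = (1/0.354 − 1/0.494)/(4πk) = 0.8006/(4π·0.0170) = 3.747 K/W
  R_fibreglass batt = (1/0.494 − 1/0.754)/(4πk) = 0.6980/(4π·0.0369) = 1.505 K/W
ΣR = 4.441×10^-4 + 3.747 + 1.505 = 5.252 K/W
Q = ΔT/ΣR = (-181 °C − 23.7 °C)/5.252 = -39.0 W
(Negative Q ⇒ heat flows inward; heat gain = 39.0 W.)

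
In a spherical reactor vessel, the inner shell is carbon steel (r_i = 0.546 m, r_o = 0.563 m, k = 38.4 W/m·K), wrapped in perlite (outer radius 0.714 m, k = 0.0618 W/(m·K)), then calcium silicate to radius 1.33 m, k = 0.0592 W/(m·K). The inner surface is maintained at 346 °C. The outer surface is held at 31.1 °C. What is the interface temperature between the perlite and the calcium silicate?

Resistance network (inner→outer):
  R_carbon steel = (1/0.546 − 1/0.563)/(4πk) = 0.05530/(4π·38.4) = 1.146×10^-4 K/W
  R_perlite = (1/0.563 − 1/0.714)/(4πk) = 0.3756/(4π·0.0618) = 0.4837 K/W
  R_calcium silicate = (1/0.714 − 1/1.33)/(4πk) = 0.6487/(4π·0.0592) = 0.8720 K/W
ΣR = 1.146×10^-4 + 0.4837 + 0.8720 = 1.356 K/W
Q = ΔT/ΣR = (346 °C − 31.1 °C)/1.356 = 232.2 W
From the inner boundary to the perlite/calcium silicate interface, ΣR_partial = 0.4838 K/W.
T_interface = T_in − Q·ΣR_partial = 346 °C − (232.2)(0.4838) = 234 °C

T = 234 °C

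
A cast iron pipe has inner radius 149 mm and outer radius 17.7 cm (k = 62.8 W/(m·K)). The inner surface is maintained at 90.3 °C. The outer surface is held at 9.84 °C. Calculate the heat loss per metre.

Q' = 1.84×10^5 W/m

Q' = 2πk·ΔT/ln(r₂/r₁) = 2π × 62.8 × 80.46 / ln(0.177/0.149) = 1.84×10^5 W/m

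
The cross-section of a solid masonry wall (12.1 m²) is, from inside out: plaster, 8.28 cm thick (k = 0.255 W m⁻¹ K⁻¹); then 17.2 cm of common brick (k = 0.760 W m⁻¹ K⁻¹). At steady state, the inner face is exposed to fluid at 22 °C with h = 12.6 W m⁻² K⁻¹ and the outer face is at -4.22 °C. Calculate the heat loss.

Series thermal resistances, inner to outer:
  R_conv,in = 1/(hA) = 1/(12.6·12.1) = 0.006559 K/W
  R_plaster = L/(kA) = 0.0828/(0.255·12.1) = 0.02684 K/W
  R_common brick = L/(kA) = 0.172/(0.760·12.1) = 0.01870 K/W
ΣR = 0.006559 + 0.02684 + 0.01870 = 0.05210 K/W
Q = ΔT/ΣR = (22 °C − -4.22 °C)/0.05210 = 503 W

Q = 503 W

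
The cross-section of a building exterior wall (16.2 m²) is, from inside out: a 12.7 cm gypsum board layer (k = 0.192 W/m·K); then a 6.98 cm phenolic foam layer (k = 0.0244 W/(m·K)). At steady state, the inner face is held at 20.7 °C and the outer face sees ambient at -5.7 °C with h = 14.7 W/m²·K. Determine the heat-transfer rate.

Treat each layer as a resistance in series:
  R_gypsum board = L/(kA) = 0.127/(0.192·16.2) = 0.04083 K/W
  R_phenolic foam = L/(kA) = 0.0698/(0.0244·16.2) = 0.1766 K/W
  R_conv,out = 1/(hA) = 1/(14.7·16.2) = 0.004199 K/W
ΣR = 0.04083 + 0.1766 + 0.004199 = 0.2216 K/W
Q = ΔT/ΣR = (20.7 °C − -5.7 °C)/0.2216 = 119 W

Q = 119 W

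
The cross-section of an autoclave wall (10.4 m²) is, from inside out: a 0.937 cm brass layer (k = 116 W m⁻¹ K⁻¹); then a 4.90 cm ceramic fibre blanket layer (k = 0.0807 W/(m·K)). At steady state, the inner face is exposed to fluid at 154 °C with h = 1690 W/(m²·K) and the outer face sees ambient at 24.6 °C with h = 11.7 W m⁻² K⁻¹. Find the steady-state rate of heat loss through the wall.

Series thermal resistances, inner to outer:
  R_conv,in = 1/(hA) = 1/(1690·10.4) = 5.690×10^-5 K/W
  R_brass = L/(kA) = 0.00937/(116·10.4) = 7.767×10^-6 K/W
  R_ceramic fibre blanket = L/(kA) = 0.0490/(0.0807·10.4) = 0.05838 K/W
  R_conv,out = 1/(hA) = 1/(11.7·10.4) = 0.008218 K/W
ΣR = 5.690×10^-5 + 7.767×10^-6 + 0.05838 + 0.008218 = 0.06666 K/W
Q = ΔT/ΣR = (154 °C − 24.6 °C)/0.06666 = 1940 W

Q = 1940 W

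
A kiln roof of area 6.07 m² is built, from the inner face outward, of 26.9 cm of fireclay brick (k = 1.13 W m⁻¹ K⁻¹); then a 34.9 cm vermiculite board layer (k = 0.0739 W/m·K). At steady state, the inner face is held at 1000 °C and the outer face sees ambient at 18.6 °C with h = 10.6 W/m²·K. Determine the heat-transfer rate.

Treat each layer as a resistance in series:
  R_fireclay brick = L/(kA) = 0.269/(1.13·6.07) = 0.03922 K/W
  R_vermiculite board = L/(kA) = 0.349/(0.0739·6.07) = 0.7780 K/W
  R_conv,out = 1/(hA) = 1/(10.6·6.07) = 0.01554 K/W
ΣR = 0.03922 + 0.7780 + 0.01554 = 0.8328 K/W
Q = ΔT/ΣR = (1000 °C − 18.6 °C)/0.8328 = 1180 W

Q = 1180 W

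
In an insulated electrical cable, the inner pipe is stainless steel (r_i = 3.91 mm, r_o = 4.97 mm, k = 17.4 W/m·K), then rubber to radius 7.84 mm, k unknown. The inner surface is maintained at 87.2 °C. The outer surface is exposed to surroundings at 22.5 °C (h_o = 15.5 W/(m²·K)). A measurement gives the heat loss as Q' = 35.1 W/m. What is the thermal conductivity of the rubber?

k = 0.137 W/m·K

ΣR = ΔT/Q' = |87.2 − 22.5|/35.1 = 1.843 m·K/W
Known resistances:
  R'_stainless steel = ln(0.00497/0.00391)/(2πk) = 0.2399/(2π·17.4) = 0.002194 m·K/W
  R'_conv,out = 1/(2πr h) = 1/(2π·0.00784·15.5) = 1.310 m·K/W
R_rubber = ΣR − ΣR_known = 1.843 − 1.312 = 0.5310 m·K/W
ln(r₂/r₁)/(2πk) = 0.5310 ⇒ k = 0.4558/(2π·0.5310) = 0.137 W/m·K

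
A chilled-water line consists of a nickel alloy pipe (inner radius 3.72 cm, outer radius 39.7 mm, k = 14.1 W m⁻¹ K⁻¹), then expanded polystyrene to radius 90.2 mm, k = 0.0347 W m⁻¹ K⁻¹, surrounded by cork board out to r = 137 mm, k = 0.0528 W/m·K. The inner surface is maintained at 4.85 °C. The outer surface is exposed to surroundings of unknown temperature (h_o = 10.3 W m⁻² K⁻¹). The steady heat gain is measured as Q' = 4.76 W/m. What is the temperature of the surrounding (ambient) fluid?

Sum the resistances:
  R'_nickel alloy = ln(0.0397/0.0372)/(2πk) = 0.06504/(2π·14.1) = 7.342×10^-4 m·K/W
  R'_expanded polystyrene = ln(0.0902/0.0397)/(2πk) = 0.8207/(2π·0.0347) = 3.764 m·K/W
  R'_cork board = ln(0.137/0.0902)/(2πk) = 0.4180/(2π·0.0528) = 1.260 m·K/W
  R'_conv,out = 1/(2πr h) = 1/(2π·0.137·10.3) = 0.1128 m·K/W
ΣR = 5.137 m·K/W
ΔT = Q'·ΣR = 4.76 × 5.137 = 24.45 K
Heat flows inward, so T_out = T_in + ΔT = 4.85 + 24.45 = 29.3 °C

T_out = 29.3 °C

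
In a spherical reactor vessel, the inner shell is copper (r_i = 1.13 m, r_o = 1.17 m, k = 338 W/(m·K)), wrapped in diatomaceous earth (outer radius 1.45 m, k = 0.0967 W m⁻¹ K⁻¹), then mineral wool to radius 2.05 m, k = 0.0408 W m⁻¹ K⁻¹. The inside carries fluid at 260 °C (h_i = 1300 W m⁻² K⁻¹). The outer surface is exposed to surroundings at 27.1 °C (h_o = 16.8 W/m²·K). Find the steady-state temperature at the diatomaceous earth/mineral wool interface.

Treat each layer as a resistance in series:
  R_conv,in = 1/(4πr²h) = 1/(4π·1.13²·1300) = 4.794×10^-5 K/W
  R_copper = (1/1.13 − 1/1.17)/(4πk) = 0.03025/(4π·338) = 7.123×10^-6 K/W
  R_diatomaceous earth = (1/1.17 − 1/1.45)/(4πk) = 0.1650/(4π·0.0967) = 0.1358 K/W
  R_mineral wool = (1/1.45 − 1/2.05)/(4πk) = 0.2019/(4π·0.0408) = 0.3937 K/W
  R_conv,out = 1/(4πr²h) = 1/(4π·2.05²·16.8) = 0.001127 K/W
ΣR = 4.794×10^-5 + 7.123×10^-6 + 0.1358 + 0.3937 + 0.001127 = 0.5307 K/W
Q = ΔT/ΣR = (260 °C − 27.1 °C)/0.5307 = 438.9 W
From the inner boundary to the diatomaceous earth/mineral wool interface, ΣR_partial = 0.1359 K/W.
T_interface = T_in − Q·ΣR_partial = 260 °C − (438.9)(0.1359) = 200 °C

T = 200 °C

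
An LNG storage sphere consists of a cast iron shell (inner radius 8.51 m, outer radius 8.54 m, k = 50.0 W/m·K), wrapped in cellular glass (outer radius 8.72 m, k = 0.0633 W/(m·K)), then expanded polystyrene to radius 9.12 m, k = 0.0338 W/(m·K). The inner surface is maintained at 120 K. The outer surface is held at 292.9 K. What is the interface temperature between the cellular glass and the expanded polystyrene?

Resistance network (inner→outer):
  R_cast iron = (1/8.51 − 1/8.54)/(4πk) = 4.128×10^-4/(4π·50.0) = 6.570×10^-7 K/W
  R_cellular glass = (1/8.54 − 1/8.72)/(4πk) = 0.002417/(4π·0.0633) = 0.003039 K/W
  R_expanded polystyrene = (1/8.72 − 1/9.12)/(4πk) = 0.005030/(4π·0.0338) = 0.01184 K/W
ΣR = 6.570×10^-7 + 0.003039 + 0.01184 = 0.01488 K/W
Q = ΔT/ΣR = (120 K − 292.9 K)/0.01488 = -11620 W
From the inner boundary to the cellular glass/expanded polystyrene interface, ΣR_partial = 0.003040 K/W.
T_interface = T_in − Q·ΣR_partial = 120 K − (-11620)(0.003040) = 155 K

T = 155 K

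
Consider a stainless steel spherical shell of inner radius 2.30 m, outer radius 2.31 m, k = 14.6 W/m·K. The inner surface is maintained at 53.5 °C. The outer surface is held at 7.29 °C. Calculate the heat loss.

Q = 4500 kW

Q = 4πk·ΔT/(1/r₁ − 1/r₂) = 4π × 14.6 × 46.21 / (1/2.30 − 1/2.31) = 4.50×10^6 W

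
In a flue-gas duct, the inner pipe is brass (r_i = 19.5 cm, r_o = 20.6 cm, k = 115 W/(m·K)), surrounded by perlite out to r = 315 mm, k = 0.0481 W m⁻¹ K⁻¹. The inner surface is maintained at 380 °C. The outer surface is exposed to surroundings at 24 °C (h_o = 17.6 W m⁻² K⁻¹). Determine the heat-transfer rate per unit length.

Q' = 248 W/m

Treat each layer as a resistance in series:
  R'_brass = ln(0.206/0.195)/(2πk) = 0.05488/(2π·115) = 7.595×10^-5 m·K/W
  R'_perlite = ln(0.315/0.206)/(2πk) = 0.4247/(2π·0.0481) = 1.405 m·K/W
  R'_conv,out = 1/(2πr h) = 1/(2π·0.315·17.6) = 0.02871 m·K/W
ΣR = 7.595×10^-5 + 1.405 + 0.02871 = 1.434 m·K/W
Q' = ΔT/ΣR = (380 °C − 24 °C)/1.434 = 248 W/m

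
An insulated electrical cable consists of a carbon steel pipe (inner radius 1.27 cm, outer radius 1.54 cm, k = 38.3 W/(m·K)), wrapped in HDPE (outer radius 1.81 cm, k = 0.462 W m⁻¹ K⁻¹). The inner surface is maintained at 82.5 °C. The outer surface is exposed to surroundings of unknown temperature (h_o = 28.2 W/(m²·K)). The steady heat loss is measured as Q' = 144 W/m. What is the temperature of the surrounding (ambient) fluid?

Sum the resistances:
  R'_carbon steel = ln(0.0154/0.0127)/(2πk) = 0.1928/(2π·38.3) = 8.010×10^-4 m·K/W
  R'_HDPE = ln(0.0181/0.0154)/(2πk) = 0.1615/(2π·0.462) = 0.05565 m·K/W
  R'_conv,out = 1/(2πr h) = 1/(2π·0.0181·28.2) = 0.3118 m·K/W
ΣR = 0.3683 m·K/W
ΔT = Q'·ΣR = 144 × 0.3683 = 53.04 K
Heat flows outward, so T_out = T_in − ΔT = 82.5 − 53.04 = 29.5 °C

T_out = 29.5 °C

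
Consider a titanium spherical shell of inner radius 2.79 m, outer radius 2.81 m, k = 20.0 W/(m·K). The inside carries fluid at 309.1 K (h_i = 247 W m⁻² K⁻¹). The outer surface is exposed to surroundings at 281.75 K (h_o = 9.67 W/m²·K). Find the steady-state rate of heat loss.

Series thermal resistances, inner to outer:
  R_conv,in = 1/(4πr²h) = 1/(4π·2.79²·247) = 4.139×10^-5 K/W
  R_titanium = (1/2.79 − 1/2.81)/(4πk) = 0.002551/(4π·20.0) = 1.015×10^-5 K/W
  R_conv,out = 1/(4πr²h) = 1/(4π·2.81²·9.67) = 0.001042 K/W
ΣR = 4.139×10^-5 + 1.015×10^-5 + 0.001042 = 0.001094 K/W
Q = ΔT/ΣR = (309.1 K − 281.75 K)/0.001094 = 25000 W

Q = 25.0 kW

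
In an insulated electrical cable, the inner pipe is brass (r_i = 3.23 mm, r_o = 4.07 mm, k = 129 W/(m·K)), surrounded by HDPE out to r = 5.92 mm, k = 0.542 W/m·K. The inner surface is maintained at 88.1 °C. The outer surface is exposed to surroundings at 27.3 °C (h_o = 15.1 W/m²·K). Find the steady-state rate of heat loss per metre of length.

Q' = 32.2 W/m

Treat each layer as a resistance in series:
  R'_brass = ln(0.00407/0.00323)/(2πk) = 0.2312/(2π·129) = 2.852×10^-4 m·K/W
  R'_HDPE = ln(0.00592/0.00407)/(2πk) = 0.3747/(2π·0.542) = 0.1100 m·K/W
  R'_conv,out = 1/(2πr h) = 1/(2π·0.00592·15.1) = 1.780 m·K/W
ΣR = 2.852×10^-4 + 0.1100 + 1.780 = 1.890 m·K/W
Q' = ΔT/ΣR = (88.1 °C − 27.3 °C)/1.890 = 32.2 W/m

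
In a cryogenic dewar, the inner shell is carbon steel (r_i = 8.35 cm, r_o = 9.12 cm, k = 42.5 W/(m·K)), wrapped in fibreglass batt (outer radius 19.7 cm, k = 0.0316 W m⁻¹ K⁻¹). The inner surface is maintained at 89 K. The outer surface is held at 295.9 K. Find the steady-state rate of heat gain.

Q = 14.0 W

Series thermal resistances, inner to outer:
  R_carbon steel = (1/0.0835 − 1/0.0912)/(4πk) = 1.011/(4π·42.5) = 0.001893 K/W
  R_fibreglass batt = (1/0.0912 − 1/0.197)/(4πk) = 5.889/(4π·0.0316) = 14.83 K/W
ΣR = 0.001893 + 14.83 = 14.83 K/W
Q = ΔT/ΣR = (89 K − 295.9 K)/14.83 = -14.0 W
(Negative Q ⇒ heat flows inward; heat gain = 14.0 W.)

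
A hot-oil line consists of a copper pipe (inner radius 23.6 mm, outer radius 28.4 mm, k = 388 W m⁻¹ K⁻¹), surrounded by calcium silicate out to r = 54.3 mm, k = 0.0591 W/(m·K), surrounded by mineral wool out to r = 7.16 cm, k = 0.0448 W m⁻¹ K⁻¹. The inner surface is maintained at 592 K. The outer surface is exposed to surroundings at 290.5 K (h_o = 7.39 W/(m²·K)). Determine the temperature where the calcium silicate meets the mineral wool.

Series thermal resistances, inner to outer:
  R'_copper = ln(0.0284/0.0236)/(2πk) = 0.1851/(2π·388) = 7.594×10^-5 m·K/W
  R'_calcium silicate = ln(0.0543/0.0284)/(2πk) = 0.6481/(2π·0.0591) = 1.745 m·K/W
  R'_mineral wool = ln(0.0716/0.0543)/(2πk) = 0.2766/(2π·0.0448) = 0.9825 m·K/W
  R'_conv,out = 1/(2πr h) = 1/(2π·0.0716·7.39) = 0.3008 m·K/W
ΣR = 7.594×10^-5 + 1.745 + 0.9825 + 0.3008 = 3.028 m·K/W
Q' = ΔT/ΣR = (592 K − 290.5 K)/3.028 = 99.57 W/m
From the inner boundary to the calcium silicate/mineral wool interface, ΣR_partial = 1.745 m·K/W.
T_interface = T_in − Q'·ΣR_partial = 592 K − (99.57)(1.745) = 418 K

T = 418 K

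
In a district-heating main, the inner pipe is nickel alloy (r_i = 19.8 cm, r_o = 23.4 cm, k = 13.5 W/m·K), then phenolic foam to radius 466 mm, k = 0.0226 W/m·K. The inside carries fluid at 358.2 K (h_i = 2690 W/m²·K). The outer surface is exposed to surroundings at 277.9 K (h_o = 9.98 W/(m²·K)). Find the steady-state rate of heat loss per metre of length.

Q' = 16.4 W/m

Resistance network (inner→outer):
  R'_conv,in = 1/(2πr h) = 1/(2π·0.198·2690) = 2.988×10^-4 m·K/W
  R'_nickel alloy = ln(0.234/0.198)/(2πk) = 0.1671/(2π·13.5) = 0.001969 m·K/W
  R'_phenolic foam = ln(0.466/0.234)/(2πk) = 0.6889/(2π·0.0226) = 4.851 m·K/W
  R'_conv,out = 1/(2πr h) = 1/(2π·0.466·9.98) = 0.03422 m·K/W
ΣR = 2.988×10^-4 + 0.001969 + 4.851 + 0.03422 = 4.887 m·K/W
Q' = ΔT/ΣR = (358.2 K − 277.9 K)/4.887 = 16.4 W/m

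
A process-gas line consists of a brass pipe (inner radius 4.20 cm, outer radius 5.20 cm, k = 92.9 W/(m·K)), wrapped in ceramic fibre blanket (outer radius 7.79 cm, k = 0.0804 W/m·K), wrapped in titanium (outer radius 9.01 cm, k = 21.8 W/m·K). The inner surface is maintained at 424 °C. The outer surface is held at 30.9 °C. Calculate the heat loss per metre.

Resistance network (inner→outer):
  R'_brass = ln(0.0520/0.0420)/(2πk) = 0.2136/(2π·92.9) = 3.659×10^-4 m·K/W
  R'_ceramic fibre blanket = ln(0.0779/0.0520)/(2πk) = 0.4042/(2π·0.0804) = 0.8001 m·K/W
  R'_titanium = ln(0.0901/0.0779)/(2πk) = 0.1455/(2π·21.8) = 0.001062 m·K/W
ΣR = 3.659×10^-4 + 0.8001 + 0.001062 = 0.8015 m·K/W
Q' = ΔT/ΣR = (424 °C − 30.9 °C)/0.8015 = 490 W/m

Q' = 490 W/m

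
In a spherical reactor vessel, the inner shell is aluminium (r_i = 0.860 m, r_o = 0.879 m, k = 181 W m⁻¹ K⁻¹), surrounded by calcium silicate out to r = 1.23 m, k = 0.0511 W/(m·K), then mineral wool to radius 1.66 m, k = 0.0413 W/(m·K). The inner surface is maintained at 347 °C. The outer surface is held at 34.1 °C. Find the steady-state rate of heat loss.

Q = 343 W

Resistance network (inner→outer):
  R_aluminium = (1/0.860 − 1/0.879)/(4πk) = 0.02513/(4π·181) = 1.105×10^-5 K/W
  R_calcium silicate = (1/0.879 − 1/1.23)/(4πk) = 0.3246/(4π·0.0511) = 0.5056 K/W
  R_mineral wool = (1/1.23 − 1/1.66)/(4πk) = 0.2106/(4π·0.0413) = 0.4058 K/W
ΣR = 1.105×10^-5 + 0.5056 + 0.4058 = 0.9114 K/W
Q = ΔT/ΣR = (347 °C − 34.1 °C)/0.9114 = 343 W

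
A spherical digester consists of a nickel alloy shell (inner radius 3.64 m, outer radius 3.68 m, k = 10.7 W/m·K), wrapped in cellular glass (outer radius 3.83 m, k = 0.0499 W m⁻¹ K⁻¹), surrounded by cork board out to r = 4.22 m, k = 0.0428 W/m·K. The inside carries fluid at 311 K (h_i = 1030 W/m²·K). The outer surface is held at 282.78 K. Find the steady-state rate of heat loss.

Q = 456 W

Treat each layer as a resistance in series:
  R_conv,in = 1/(4πr²h) = 1/(4π·3.64²·1030) = 5.831×10^-6 K/W
  R_nickel alloy = (1/3.64 − 1/3.68)/(4πk) = 0.002986/(4π·10.7) = 2.221×10^-5 K/W
  R_cellular glass = (1/3.68 − 1/3.83)/(4πk) = 0.01064/(4π·0.0499) = 0.01697 K/W
  R_cork board = (1/3.83 − 1/4.22)/(4πk) = 0.02413/(4π·0.0428) = 0.04486 K/W
ΣR = 5.831×10^-6 + 2.221×10^-5 + 0.01697 + 0.04486 = 0.06186 K/W
Q = ΔT/ΣR = (311 K − 282.78 K)/0.06186 = 456 W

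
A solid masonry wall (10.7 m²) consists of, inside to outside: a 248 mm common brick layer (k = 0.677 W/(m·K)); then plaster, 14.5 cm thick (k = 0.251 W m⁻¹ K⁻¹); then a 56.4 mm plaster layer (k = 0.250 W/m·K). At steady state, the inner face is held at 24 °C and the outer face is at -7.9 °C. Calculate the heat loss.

Q = 292 W

Series thermal resistances, inner to outer:
  R_common brick = L/(kA) = 0.248/(0.677·10.7) = 0.03424 K/W
  R_plaster = L/(kA) = 0.145/(0.251·10.7) = 0.05399 K/W
  R_plaster = L/(kA) = 0.0564/(0.250·10.7) = 0.02108 K/W
ΣR = 0.03424 + 0.05399 + 0.02108 = 0.1093 K/W
Q = ΔT/ΣR = (24 °C − -7.9 °C)/0.1093 = 292 W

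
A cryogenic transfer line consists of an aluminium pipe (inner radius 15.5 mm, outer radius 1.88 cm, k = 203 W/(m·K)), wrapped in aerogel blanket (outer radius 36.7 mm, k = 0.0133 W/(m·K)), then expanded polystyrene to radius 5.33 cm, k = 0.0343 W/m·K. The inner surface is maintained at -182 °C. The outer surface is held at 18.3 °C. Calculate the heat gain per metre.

Resistance network (inner→outer):
  R'_aluminium = ln(0.0188/0.0155)/(2πk) = 0.1930/(2π·203) = 1.513×10^-4 m·K/W
  R'_aerogel blanket = ln(0.0367/0.0188)/(2πk) = 0.6689/(2π·0.0133) = 8.005 m·K/W
  R'_expanded polystyrene = ln(0.0533/0.0367)/(2πk) = 0.3732/(2π·0.0343) = 1.731 m·K/W
ΣR = 1.513×10^-4 + 8.005 + 1.731 = 9.736 m·K/W
Q' = ΔT/ΣR = (-182 °C − 18.3 °C)/9.736 = -20.6 W/m
(Negative Q' ⇒ heat flows inward; heat gain = 20.6 W/m.)

Q' = 20.6 W/m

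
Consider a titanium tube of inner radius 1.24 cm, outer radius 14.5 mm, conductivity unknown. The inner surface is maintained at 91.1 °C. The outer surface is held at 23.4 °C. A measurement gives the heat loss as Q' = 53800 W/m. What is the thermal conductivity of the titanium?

ΣR = ΔT/Q' = |91.1 − 23.4|/53800 = 0.001258 m·K/W
ln(r₂/r₁)/(2πk) = 0.001258 ⇒ k = 0.1565/(2π·0.001258) = 19.8 W/m·K

k = 19.8 W/m·K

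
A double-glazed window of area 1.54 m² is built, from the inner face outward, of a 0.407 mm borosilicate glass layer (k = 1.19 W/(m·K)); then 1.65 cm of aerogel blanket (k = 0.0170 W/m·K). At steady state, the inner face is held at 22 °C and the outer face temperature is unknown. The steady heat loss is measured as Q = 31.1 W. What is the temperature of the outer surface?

Series resistances:
  R_borosilicate glass = L/(kA) = 4.07×10^-4/(1.19·1.54) = 2.221×10^-4 K/W
  R_aerogel blanket = L/(kA) = 0.0165/(0.0170·1.54) = 0.6303 K/W
ΣR = 0.6305 K/W
ΔT = Q·ΣR = 31.1 × 0.6305 = 19.61 K
Heat flows outward, so T_out = T_in − ΔT = 22 − 19.61 = 2.39 °C

T_out = 2.39 °C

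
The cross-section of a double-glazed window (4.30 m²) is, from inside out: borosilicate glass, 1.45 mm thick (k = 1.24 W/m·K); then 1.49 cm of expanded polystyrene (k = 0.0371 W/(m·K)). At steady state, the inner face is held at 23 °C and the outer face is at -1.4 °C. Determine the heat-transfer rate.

Series thermal resistances, inner to outer:
  R_borosilicate glass = L/(kA) = 0.00145/(1.24·4.30) = 2.719×10^-4 K/W
  R_expanded polystyrene = L/(kA) = 0.0149/(0.0371·4.30) = 0.09340 K/W
ΣR = 2.719×10^-4 + 0.09340 = 0.09367 K/W
Q = ΔT/ΣR = (23 °C − -1.4 °C)/0.09367 = 260 W

Q = 260 W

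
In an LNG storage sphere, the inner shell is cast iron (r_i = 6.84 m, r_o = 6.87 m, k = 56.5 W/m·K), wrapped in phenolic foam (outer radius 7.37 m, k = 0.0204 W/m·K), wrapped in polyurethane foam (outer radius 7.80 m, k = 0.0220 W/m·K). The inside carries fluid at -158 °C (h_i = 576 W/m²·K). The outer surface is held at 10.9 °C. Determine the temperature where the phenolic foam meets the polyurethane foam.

Resistance network (inner→outer):
  R_conv,in = 1/(4πr²h) = 1/(4π·6.84²·576) = 2.953×10^-6 K/W
  R_cast iron = (1/6.84 − 1/6.87)/(4πk) = 6.384×10^-4/(4π·56.5) = 8.992×10^-7 K/W
  R_phenolic foam = (1/6.87 − 1/7.37)/(4πk) = 0.009875/(4π·0.0204) = 0.03852 K/W
  R_polyurethane foam = (1/7.37 − 1/7.80)/(4πk) = 0.007480/(4π·0.0220) = 0.02706 K/W
ΣR = 2.953×10^-6 + 8.992×10^-7 + 0.03852 + 0.02706 = 0.06558 K/W
Q = ΔT/ΣR = (-158 °C − 10.9 °C)/0.06558 = -2575 W
From the inner boundary to the phenolic foam/polyurethane foam interface, ΣR_partial = 0.03852 K/W.
T_interface = T_in − Q·ΣR_partial = -158 °C − (-2575)(0.03852) = -58.8 °C

T = -58.8 °C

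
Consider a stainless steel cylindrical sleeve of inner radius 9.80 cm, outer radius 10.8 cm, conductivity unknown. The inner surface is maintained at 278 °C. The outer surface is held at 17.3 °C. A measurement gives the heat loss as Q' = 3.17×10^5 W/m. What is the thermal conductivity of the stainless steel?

k = 18.8 W/m·K

ΣR = ΔT/Q' = |278 − 17.3|/3.17×10^5 = 8.224×10^-4 m·K/W
ln(r₂/r₁)/(2πk) = 8.224×10^-4 ⇒ k = 0.09716/(2π·8.224×10^-4) = 18.8 W/m·K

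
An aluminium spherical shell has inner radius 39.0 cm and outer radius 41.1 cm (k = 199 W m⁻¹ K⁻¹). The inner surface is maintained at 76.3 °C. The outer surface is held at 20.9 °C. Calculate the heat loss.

Q = 4πk·ΔT/(1/r₁ − 1/r₂) = 4π × 199 × 55.4 / (1/0.390 − 1/0.411) = 1.06×10^6 W

Q = 1060 kW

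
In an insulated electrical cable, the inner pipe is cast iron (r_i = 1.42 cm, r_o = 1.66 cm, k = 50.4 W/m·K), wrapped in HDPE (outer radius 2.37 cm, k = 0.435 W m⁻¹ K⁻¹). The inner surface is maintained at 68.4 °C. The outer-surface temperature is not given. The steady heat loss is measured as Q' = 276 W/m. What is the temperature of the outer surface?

T_out = 32.3 °C

Sum the resistances:
  R'_cast iron = ln(0.0166/0.0142)/(2πk) = 0.1562/(2π·50.4) = 4.931×10^-4 m·K/W
  R'_HDPE = ln(0.0237/0.0166)/(2πk) = 0.3561/(2π·0.435) = 0.1303 m·K/W
ΣR = 0.1308 m·K/W
ΔT = Q'·ΣR = 276 × 0.1308 = 36.10 K
Heat flows outward, so T_out = T_in − ΔT = 68.4 − 36.10 = 32.3 °C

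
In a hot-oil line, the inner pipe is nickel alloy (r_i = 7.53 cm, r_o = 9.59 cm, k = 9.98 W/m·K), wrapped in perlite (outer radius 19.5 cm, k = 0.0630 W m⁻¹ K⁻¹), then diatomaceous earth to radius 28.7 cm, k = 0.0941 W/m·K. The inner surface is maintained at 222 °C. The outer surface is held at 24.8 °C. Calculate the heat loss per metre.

Resistance network (inner→outer):
  R'_nickel alloy = ln(0.0959/0.0753)/(2πk) = 0.2418/(2π·9.98) = 0.003856 m·K/W
  R'_perlite = ln(0.195/0.0959)/(2πk) = 0.7097/(2π·0.0630) = 1.793 m·K/W
  R'_diatomaceous earth = ln(0.287/0.195)/(2πk) = 0.3865/(2π·0.0941) = 0.6537 m·K/W
ΣR = 0.003856 + 1.793 + 0.6537 = 2.451 m·K/W
Q' = ΔT/ΣR = (222 °C − 24.8 °C)/2.451 = 80.5 W/m

Q' = 80.5 W/m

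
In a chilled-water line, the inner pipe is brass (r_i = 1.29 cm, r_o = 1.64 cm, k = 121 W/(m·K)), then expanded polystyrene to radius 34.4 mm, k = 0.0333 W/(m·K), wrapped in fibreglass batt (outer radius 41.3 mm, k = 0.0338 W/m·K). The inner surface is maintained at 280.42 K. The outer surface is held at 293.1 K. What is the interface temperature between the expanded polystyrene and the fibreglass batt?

Treat each layer as a resistance in series:
  R'_brass = ln(0.0164/0.0129)/(2πk) = 0.2401/(2π·121) = 3.158×10^-4 m·K/W
  R'_expanded polystyrene = ln(0.0344/0.0164)/(2πk) = 0.7408/(2π·0.0333) = 3.540 m·K/W
  R'_fibreglass batt = ln(0.0413/0.0344)/(2πk) = 0.1828/(2π·0.0338) = 0.8608 m·K/W
ΣR = 3.158×10^-4 + 3.540 + 0.8608 = 4.401 m·K/W
Q' = ΔT/ΣR = (280.42 K − 293.1 K)/4.401 = -2.881 W/m
From the inner boundary to the expanded polystyrene/fibreglass batt interface, ΣR_partial = 3.540 m·K/W.
T_interface = T_in − Q'·ΣR_partial = 280.42 K − (-2.881)(3.540) = 290.6 K

T = 290.6 K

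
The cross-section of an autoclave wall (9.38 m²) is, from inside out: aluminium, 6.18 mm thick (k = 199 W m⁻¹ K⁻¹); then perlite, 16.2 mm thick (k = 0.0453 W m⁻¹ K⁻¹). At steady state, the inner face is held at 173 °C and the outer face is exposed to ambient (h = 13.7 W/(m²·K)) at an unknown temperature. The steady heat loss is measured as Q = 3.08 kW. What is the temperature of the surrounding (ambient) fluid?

T_out = 31.6 °C

Series resistances:
  R_aluminium = L/(kA) = 0.00618/(199·9.38) = 3.311×10^-6 K/W
  R_perlite = L/(kA) = 0.0162/(0.0453·9.38) = 0.03813 K/W
  R_conv,out = 1/(hA) = 1/(13.7·9.38) = 0.007782 K/W
ΣR = 0.04591 K/W
ΔT = Q·ΣR = 3080 × 0.04591 = 141.4 K
Heat flows outward, so T_out = T_in − ΔT = 173 − 141.4 = 31.6 °C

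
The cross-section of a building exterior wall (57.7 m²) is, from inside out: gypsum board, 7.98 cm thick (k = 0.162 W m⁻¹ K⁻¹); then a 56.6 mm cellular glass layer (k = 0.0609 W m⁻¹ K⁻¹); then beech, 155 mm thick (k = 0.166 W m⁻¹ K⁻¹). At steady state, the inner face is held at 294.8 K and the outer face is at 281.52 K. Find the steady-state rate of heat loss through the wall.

Q = 325 W

Series thermal resistances, inner to outer:
  R_gypsum board = L/(kA) = 0.0798/(0.162·57.7) = 0.008537 K/W
  R_cellular glass = L/(kA) = 0.0566/(0.0609·57.7) = 0.01611 K/W
  R_beech = L/(kA) = 0.155/(0.166·57.7) = 0.01618 K/W
ΣR = 0.008537 + 0.01611 + 0.01618 = 0.04083 K/W
Q = ΔT/ΣR = (294.8 K − 281.52 K)/0.04083 = 325 W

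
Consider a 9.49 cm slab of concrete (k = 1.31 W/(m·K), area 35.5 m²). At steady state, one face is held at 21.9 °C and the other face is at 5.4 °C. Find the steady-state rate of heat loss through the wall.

Q = kA·ΔT/L = 1.31 × 35.5 × |21.9 °C − 5.4 °C| / 0.0949 = 8090 W

Q = 8.09 kW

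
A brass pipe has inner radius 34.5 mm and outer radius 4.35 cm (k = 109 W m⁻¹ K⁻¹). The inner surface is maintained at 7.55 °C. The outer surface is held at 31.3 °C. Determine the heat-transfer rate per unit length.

Q' = 70200 W/m

Q' = 2πk·ΔT/ln(r₂/r₁) = 2π × 109 × 23.75 / ln(0.0435/0.0345) = 70200 W/m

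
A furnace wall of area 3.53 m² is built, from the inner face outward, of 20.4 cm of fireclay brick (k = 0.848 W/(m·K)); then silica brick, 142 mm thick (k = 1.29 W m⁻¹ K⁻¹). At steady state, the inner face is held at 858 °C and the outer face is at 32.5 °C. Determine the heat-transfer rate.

Resistance network (inner→outer):
  R_fireclay brick = L/(kA) = 0.204/(0.848·3.53) = 0.06815 K/W
  R_silica brick = L/(kA) = 0.142/(1.29·3.53) = 0.03118 K/W
ΣR = 0.06815 + 0.03118 = 0.09933 K/W
Q = ΔT/ΣR = (858 °C − 32.5 °C)/0.09933 = 8310 W

Q = 8.31 kW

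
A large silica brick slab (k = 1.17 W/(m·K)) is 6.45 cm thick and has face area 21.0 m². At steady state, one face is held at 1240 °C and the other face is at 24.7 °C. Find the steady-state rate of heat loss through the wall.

Q = kA·ΔT/L = 1.17 × 21.0 × |1240 °C − 24.7 °C| / 0.0645 = 4.63×10^5 W

Q = 463 kW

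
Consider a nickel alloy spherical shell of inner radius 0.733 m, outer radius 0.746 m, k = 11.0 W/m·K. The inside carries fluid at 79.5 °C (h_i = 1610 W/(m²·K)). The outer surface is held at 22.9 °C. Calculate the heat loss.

Q = 2.14×10^5 W

Resistance network (inner→outer):
  R_conv,in = 1/(4πr²h) = 1/(4π·0.733²·1610) = 9.199×10^-5 K/W
  R_nickel alloy = (1/0.733 − 1/0.746)/(4πk) = 0.02377/(4π·11.0) = 1.720×10^-4 K/W
ΣR = 9.199×10^-5 + 1.720×10^-4 = 2.640×10^-4 K/W
Q = ΔT/ΣR = (79.5 °C − 22.9 °C)/2.640×10^-4 = 2.14×10^5 W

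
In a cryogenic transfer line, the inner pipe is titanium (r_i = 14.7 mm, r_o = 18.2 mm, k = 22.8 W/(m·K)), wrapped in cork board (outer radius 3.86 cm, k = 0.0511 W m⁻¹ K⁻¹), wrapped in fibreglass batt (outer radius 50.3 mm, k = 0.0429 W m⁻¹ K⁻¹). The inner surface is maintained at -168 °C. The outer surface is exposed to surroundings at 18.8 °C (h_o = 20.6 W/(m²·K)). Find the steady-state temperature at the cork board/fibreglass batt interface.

T = -42.2 °C

Resistance network (inner→outer):
  R'_titanium = ln(0.0182/0.0147)/(2πk) = 0.2136/(2π·22.8) = 0.001491 m·K/W
  R'_cork board = ln(0.0386/0.0182)/(2πk) = 0.7518/(2π·0.0511) = 2.342 m·K/W
  R'_fibreglass batt = ln(0.0503/0.0386)/(2πk) = 0.2648/(2π·0.0429) = 0.9822 m·K/W
  R'_conv,out = 1/(2πr h) = 1/(2π·0.0503·20.6) = 0.1536 m·K/W
ΣR = 0.001491 + 2.342 + 0.9822 + 0.1536 = 3.479 m·K/W
Q' = ΔT/ΣR = (-168 °C − 18.8 °C)/3.479 = -53.69 W/m
From the inner boundary to the cork board/fibreglass batt interface, ΣR_partial = 2.343 m·K/W.
T_interface = T_in − Q'·ΣR_partial = -168 °C − (-53.69)(2.343) = -42.2 °C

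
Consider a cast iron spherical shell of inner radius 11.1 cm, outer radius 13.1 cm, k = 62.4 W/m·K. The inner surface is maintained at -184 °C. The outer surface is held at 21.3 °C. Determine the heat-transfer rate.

Q = 117 kW

Q = 4πk·ΔT/(1/r₁ − 1/r₂) = 4π × 62.4 × 205.3 / (1/0.111 − 1/0.131) = 1.17×10^5 W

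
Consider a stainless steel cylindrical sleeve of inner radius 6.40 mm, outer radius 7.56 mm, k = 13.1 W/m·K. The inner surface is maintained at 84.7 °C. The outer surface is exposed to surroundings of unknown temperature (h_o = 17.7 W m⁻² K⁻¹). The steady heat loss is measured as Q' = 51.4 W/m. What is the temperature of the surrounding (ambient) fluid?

T_out = 23.5 °C

Series resistances:
  R'_stainless steel = ln(0.00756/0.00640)/(2πk) = 0.1666/(2π·13.1) = 0.002024 m·K/W
  R'_conv,out = 1/(2πr h) = 1/(2π·0.00756·17.7) = 1.189 m·K/W
ΣR = 1.191 m·K/W
ΔT = Q'·ΣR = 51.4 × 1.191 = 61.22 K
Heat flows outward, so T_out = T_in − ΔT = 84.7 − 61.22 = 23.5 °C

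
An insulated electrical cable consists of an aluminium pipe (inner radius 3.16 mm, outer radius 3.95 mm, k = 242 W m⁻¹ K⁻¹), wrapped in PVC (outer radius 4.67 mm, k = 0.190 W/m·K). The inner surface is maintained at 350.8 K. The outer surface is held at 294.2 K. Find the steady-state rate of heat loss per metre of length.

Series thermal resistances, inner to outer:
  R'_aluminium = ln(0.00395/0.00316)/(2πk) = 0.2231/(2π·242) = 1.468×10^-4 m·K/W
  R'_PVC = ln(0.00467/0.00395)/(2πk) = 0.1674/(2π·0.190) = 0.1403 m·K/W
ΣR = 1.468×10^-4 + 0.1403 = 0.1404 m·K/W
Q' = ΔT/ΣR = (350.8 K − 294.2 K)/0.1404 = 403 W/m

Q' = 403 W/m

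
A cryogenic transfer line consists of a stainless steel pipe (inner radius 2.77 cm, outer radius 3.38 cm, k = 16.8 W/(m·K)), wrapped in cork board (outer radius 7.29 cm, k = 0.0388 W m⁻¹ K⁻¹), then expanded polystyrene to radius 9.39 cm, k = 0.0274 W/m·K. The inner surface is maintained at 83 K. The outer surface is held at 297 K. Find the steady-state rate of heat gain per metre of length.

Q' = 46.3 W/m

Series thermal resistances, inner to outer:
  R'_stainless steel = ln(0.0338/0.0277)/(2πk) = 0.1990/(2π·16.8) = 0.001885 m·K/W
  R'_cork board = ln(0.0729/0.0338)/(2πk) = 0.7686/(2π·0.0388) = 3.153 m·K/W
  R'_expanded polystyrene = ln(0.0939/0.0729)/(2πk) = 0.2531/(2π·0.0274) = 1.470 m·K/W
ΣR = 0.001885 + 3.153 + 1.470 = 4.625 m·K/W
Q' = ΔT/ΣR = (83 K − 297 K)/4.625 = -46.3 W/m
(Negative Q' ⇒ heat flows inward; heat gain = 46.3 W/m.)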